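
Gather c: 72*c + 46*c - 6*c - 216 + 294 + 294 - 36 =112*c + 336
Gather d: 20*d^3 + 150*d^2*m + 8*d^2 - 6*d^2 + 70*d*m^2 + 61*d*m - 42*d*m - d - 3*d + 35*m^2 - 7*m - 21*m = 20*d^3 + d^2*(150*m + 2) + d*(70*m^2 + 19*m - 4) + 35*m^2 - 28*m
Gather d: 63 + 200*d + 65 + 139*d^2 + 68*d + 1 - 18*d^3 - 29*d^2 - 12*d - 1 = -18*d^3 + 110*d^2 + 256*d + 128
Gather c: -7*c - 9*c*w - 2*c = c*(-9*w - 9)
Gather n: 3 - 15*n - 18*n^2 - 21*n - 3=-18*n^2 - 36*n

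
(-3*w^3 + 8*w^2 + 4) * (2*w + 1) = -6*w^4 + 13*w^3 + 8*w^2 + 8*w + 4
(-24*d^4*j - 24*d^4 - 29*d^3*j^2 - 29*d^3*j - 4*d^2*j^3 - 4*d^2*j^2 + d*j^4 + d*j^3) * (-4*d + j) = 96*d^5*j + 96*d^5 + 92*d^4*j^2 + 92*d^4*j - 13*d^3*j^3 - 13*d^3*j^2 - 8*d^2*j^4 - 8*d^2*j^3 + d*j^5 + d*j^4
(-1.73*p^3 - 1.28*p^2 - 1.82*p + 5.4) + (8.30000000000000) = -1.73*p^3 - 1.28*p^2 - 1.82*p + 13.7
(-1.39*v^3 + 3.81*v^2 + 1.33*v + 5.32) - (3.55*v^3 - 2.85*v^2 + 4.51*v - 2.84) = -4.94*v^3 + 6.66*v^2 - 3.18*v + 8.16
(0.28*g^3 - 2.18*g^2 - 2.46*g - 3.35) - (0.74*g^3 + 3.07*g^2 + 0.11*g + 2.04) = -0.46*g^3 - 5.25*g^2 - 2.57*g - 5.39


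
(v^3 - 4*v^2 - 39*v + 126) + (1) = v^3 - 4*v^2 - 39*v + 127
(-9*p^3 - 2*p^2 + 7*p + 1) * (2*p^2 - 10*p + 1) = -18*p^5 + 86*p^4 + 25*p^3 - 70*p^2 - 3*p + 1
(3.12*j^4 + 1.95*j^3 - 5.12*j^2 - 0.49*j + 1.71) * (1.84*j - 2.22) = 5.7408*j^5 - 3.3384*j^4 - 13.7498*j^3 + 10.4648*j^2 + 4.2342*j - 3.7962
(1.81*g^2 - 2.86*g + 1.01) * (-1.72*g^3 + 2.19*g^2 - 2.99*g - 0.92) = -3.1132*g^5 + 8.8831*g^4 - 13.4125*g^3 + 9.0981*g^2 - 0.3887*g - 0.9292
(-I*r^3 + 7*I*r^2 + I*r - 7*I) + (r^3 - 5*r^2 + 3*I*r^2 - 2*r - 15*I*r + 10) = r^3 - I*r^3 - 5*r^2 + 10*I*r^2 - 2*r - 14*I*r + 10 - 7*I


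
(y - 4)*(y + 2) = y^2 - 2*y - 8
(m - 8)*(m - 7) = m^2 - 15*m + 56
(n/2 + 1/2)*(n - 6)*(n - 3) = n^3/2 - 4*n^2 + 9*n/2 + 9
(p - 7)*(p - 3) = p^2 - 10*p + 21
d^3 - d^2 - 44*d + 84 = (d - 6)*(d - 2)*(d + 7)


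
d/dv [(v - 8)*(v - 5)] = 2*v - 13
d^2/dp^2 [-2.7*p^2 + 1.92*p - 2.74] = -5.40000000000000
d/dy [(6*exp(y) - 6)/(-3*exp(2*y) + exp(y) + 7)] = 6*(-(1 - exp(y))*(6*exp(y) - 1) - 3*exp(2*y) + exp(y) + 7)*exp(y)/(-3*exp(2*y) + exp(y) + 7)^2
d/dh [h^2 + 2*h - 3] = 2*h + 2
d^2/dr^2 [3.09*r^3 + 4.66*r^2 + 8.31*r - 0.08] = 18.54*r + 9.32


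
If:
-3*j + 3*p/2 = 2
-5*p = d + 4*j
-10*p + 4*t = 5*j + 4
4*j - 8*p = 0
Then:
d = 52/9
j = -8/9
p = -4/9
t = -11/9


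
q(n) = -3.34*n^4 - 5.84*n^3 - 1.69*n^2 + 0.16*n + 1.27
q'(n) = -13.36*n^3 - 17.52*n^2 - 3.38*n + 0.16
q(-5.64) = -2385.24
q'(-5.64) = 1858.79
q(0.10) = 1.26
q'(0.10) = -0.37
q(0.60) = -0.94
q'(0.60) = -11.06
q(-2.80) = -89.52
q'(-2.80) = 165.55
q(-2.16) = -20.81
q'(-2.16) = 60.36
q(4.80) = -2455.77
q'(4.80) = -1897.23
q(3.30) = -622.58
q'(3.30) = -681.91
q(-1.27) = 1.61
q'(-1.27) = 3.56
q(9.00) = -26305.28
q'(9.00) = -11188.82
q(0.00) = 1.27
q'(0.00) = 0.16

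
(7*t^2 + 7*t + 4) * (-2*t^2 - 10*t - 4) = -14*t^4 - 84*t^3 - 106*t^2 - 68*t - 16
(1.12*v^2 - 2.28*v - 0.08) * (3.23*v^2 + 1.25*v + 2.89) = 3.6176*v^4 - 5.9644*v^3 + 0.128400000000001*v^2 - 6.6892*v - 0.2312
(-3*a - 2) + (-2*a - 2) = -5*a - 4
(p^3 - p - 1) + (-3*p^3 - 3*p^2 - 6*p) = -2*p^3 - 3*p^2 - 7*p - 1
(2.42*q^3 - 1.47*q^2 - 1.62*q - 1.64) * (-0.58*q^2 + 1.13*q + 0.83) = -1.4036*q^5 + 3.5872*q^4 + 1.2871*q^3 - 2.0995*q^2 - 3.1978*q - 1.3612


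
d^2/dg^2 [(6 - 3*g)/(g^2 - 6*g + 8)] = -6/(g^3 - 12*g^2 + 48*g - 64)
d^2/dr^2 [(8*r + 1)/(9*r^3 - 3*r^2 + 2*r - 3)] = 2*(1944*r^5 - 162*r^4 - 288*r^3 + 1377*r^2 - 153*r + 43)/(729*r^9 - 729*r^8 + 729*r^7 - 1080*r^6 + 648*r^5 - 441*r^4 + 359*r^3 - 117*r^2 + 54*r - 27)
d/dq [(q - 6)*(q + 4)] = 2*q - 2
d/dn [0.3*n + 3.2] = 0.300000000000000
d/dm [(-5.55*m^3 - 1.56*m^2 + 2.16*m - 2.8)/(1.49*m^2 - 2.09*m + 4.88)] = (-8.2695*m^4 + 23.199*m^3 - 81.21*m^2 - 6.8816*m + 4.6888)/(2.2201*m^4 - 6.2282*m^3 + 18.9105*m^2 - 20.3984*m + 23.8144)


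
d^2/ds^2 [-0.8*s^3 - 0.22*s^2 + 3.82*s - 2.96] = -4.8*s - 0.44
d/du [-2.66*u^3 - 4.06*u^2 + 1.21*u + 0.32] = -7.98*u^2 - 8.12*u + 1.21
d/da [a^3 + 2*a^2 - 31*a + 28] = 3*a^2 + 4*a - 31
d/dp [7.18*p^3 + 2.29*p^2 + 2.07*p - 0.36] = 21.54*p^2 + 4.58*p + 2.07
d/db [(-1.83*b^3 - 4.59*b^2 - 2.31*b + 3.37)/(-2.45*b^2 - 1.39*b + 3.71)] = (4.4835*b^4 + 5.0874*b^3 - 19.6473*b^2 - 17.5448*b - 3.8858)/(6.0025*b^4 + 6.811*b^3 - 16.2469*b^2 - 10.3138*b + 13.7641)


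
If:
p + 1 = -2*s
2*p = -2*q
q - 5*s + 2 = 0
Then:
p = -3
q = 3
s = 1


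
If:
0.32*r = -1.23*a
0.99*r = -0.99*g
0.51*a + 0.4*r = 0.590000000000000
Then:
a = -0.57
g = -2.21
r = 2.21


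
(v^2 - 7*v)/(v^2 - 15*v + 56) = v/(v - 8)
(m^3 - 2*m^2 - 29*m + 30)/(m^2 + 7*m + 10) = (m^2 - 7*m + 6)/(m + 2)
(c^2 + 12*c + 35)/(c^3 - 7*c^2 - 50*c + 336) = (c + 5)/(c^2 - 14*c + 48)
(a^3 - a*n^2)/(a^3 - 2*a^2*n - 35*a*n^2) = (-a^2 + n^2)/(-a^2 + 2*a*n + 35*n^2)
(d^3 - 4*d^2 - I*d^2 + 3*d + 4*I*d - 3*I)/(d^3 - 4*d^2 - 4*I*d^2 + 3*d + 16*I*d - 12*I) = (d - I)/(d - 4*I)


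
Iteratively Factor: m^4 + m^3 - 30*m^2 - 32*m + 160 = (m + 4)*(m^3 - 3*m^2 - 18*m + 40) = (m + 4)^2*(m^2 - 7*m + 10) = (m - 5)*(m + 4)^2*(m - 2)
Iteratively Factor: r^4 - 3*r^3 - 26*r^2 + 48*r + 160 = (r + 2)*(r^3 - 5*r^2 - 16*r + 80) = (r + 2)*(r + 4)*(r^2 - 9*r + 20) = (r - 5)*(r + 2)*(r + 4)*(r - 4)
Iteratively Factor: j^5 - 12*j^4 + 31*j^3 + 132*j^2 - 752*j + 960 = (j + 4)*(j^4 - 16*j^3 + 95*j^2 - 248*j + 240) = (j - 3)*(j + 4)*(j^3 - 13*j^2 + 56*j - 80) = (j - 4)*(j - 3)*(j + 4)*(j^2 - 9*j + 20) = (j - 5)*(j - 4)*(j - 3)*(j + 4)*(j - 4)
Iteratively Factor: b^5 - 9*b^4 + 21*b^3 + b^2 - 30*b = (b + 1)*(b^4 - 10*b^3 + 31*b^2 - 30*b) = (b - 3)*(b + 1)*(b^3 - 7*b^2 + 10*b) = b*(b - 3)*(b + 1)*(b^2 - 7*b + 10) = b*(b - 5)*(b - 3)*(b + 1)*(b - 2)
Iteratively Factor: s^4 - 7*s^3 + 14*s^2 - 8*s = (s - 4)*(s^3 - 3*s^2 + 2*s) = s*(s - 4)*(s^2 - 3*s + 2) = s*(s - 4)*(s - 2)*(s - 1)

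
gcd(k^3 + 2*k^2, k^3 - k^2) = k^2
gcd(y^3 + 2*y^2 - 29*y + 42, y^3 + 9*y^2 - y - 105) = y^2 + 4*y - 21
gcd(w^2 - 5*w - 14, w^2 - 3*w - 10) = w + 2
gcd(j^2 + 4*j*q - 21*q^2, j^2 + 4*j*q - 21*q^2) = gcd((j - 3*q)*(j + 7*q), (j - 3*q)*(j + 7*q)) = -j^2 - 4*j*q + 21*q^2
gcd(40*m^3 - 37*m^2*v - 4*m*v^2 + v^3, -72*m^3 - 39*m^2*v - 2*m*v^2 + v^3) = -8*m + v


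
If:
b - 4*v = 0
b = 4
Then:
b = 4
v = 1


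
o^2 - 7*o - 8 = (o - 8)*(o + 1)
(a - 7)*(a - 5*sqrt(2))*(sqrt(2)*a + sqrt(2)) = sqrt(2)*a^3 - 10*a^2 - 6*sqrt(2)*a^2 - 7*sqrt(2)*a + 60*a + 70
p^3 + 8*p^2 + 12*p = p*(p + 2)*(p + 6)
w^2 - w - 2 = (w - 2)*(w + 1)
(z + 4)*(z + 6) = z^2 + 10*z + 24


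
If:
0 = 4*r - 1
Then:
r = 1/4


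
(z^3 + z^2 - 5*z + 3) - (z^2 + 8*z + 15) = z^3 - 13*z - 12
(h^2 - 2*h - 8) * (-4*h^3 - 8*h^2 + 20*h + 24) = -4*h^5 + 68*h^3 + 48*h^2 - 208*h - 192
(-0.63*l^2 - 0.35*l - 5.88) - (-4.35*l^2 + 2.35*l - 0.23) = 3.72*l^2 - 2.7*l - 5.65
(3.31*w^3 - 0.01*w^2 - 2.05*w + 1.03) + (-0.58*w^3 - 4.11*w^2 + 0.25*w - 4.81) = 2.73*w^3 - 4.12*w^2 - 1.8*w - 3.78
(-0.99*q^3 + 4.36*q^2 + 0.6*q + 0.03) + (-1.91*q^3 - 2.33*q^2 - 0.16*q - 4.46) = -2.9*q^3 + 2.03*q^2 + 0.44*q - 4.43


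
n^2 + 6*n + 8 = (n + 2)*(n + 4)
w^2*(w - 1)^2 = w^4 - 2*w^3 + w^2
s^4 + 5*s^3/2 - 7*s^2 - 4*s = s*(s - 2)*(s + 1/2)*(s + 4)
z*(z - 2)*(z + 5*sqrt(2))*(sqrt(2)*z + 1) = sqrt(2)*z^4 - 2*sqrt(2)*z^3 + 11*z^3 - 22*z^2 + 5*sqrt(2)*z^2 - 10*sqrt(2)*z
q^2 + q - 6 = (q - 2)*(q + 3)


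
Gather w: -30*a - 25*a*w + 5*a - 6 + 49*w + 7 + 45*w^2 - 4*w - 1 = -25*a + 45*w^2 + w*(45 - 25*a)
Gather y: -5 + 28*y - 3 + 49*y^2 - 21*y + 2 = 49*y^2 + 7*y - 6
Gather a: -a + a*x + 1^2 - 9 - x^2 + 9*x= a*(x - 1) - x^2 + 9*x - 8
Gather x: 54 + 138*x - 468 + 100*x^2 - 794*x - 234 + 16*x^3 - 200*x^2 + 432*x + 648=16*x^3 - 100*x^2 - 224*x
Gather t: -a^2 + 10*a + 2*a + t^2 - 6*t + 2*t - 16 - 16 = -a^2 + 12*a + t^2 - 4*t - 32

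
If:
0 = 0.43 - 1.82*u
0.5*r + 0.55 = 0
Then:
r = -1.10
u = 0.24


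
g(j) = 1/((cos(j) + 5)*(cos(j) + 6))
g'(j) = sin(j)/((cos(j) + 5)*(cos(j) + 6)^2) + sin(j)/((cos(j) + 5)^2*(cos(j) + 6))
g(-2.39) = 0.04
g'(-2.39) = -0.01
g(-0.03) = 0.02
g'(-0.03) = -0.00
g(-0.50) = 0.02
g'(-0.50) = -0.00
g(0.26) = 0.02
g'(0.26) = 0.00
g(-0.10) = 0.02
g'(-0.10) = -0.00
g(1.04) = 0.03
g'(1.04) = 0.01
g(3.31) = 0.05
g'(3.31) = -0.00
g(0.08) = 0.02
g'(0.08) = 0.00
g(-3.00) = 0.05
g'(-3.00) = 0.00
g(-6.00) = 0.02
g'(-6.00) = 0.00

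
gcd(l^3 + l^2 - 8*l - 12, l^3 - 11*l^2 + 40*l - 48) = l - 3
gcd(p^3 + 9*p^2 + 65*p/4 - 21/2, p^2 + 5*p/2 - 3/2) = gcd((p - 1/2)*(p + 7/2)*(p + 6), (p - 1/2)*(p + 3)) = p - 1/2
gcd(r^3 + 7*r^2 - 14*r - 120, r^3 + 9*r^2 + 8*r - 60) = r^2 + 11*r + 30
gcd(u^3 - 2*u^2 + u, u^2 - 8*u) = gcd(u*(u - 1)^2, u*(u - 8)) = u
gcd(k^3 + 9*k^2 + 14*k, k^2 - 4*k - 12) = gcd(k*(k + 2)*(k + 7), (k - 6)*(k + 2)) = k + 2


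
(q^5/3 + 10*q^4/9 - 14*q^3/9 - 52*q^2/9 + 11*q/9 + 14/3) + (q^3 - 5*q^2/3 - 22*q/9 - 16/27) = q^5/3 + 10*q^4/9 - 5*q^3/9 - 67*q^2/9 - 11*q/9 + 110/27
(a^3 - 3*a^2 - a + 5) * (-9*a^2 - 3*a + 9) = -9*a^5 + 24*a^4 + 27*a^3 - 69*a^2 - 24*a + 45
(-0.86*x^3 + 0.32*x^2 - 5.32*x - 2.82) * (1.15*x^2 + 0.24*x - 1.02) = -0.989*x^5 + 0.1616*x^4 - 5.164*x^3 - 4.8462*x^2 + 4.7496*x + 2.8764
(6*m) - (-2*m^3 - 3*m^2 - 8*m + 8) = 2*m^3 + 3*m^2 + 14*m - 8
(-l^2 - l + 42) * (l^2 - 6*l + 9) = -l^4 + 5*l^3 + 39*l^2 - 261*l + 378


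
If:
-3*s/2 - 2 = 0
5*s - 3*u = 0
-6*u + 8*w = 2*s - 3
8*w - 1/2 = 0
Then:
No Solution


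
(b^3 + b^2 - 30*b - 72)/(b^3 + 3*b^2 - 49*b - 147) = (b^2 - 2*b - 24)/(b^2 - 49)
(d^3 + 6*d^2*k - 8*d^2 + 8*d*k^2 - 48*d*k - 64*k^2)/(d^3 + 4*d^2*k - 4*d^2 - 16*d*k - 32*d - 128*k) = (d + 2*k)/(d + 4)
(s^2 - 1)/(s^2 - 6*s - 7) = (s - 1)/(s - 7)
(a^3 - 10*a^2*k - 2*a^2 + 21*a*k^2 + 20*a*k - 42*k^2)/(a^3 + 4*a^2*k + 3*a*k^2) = (a^3 - 10*a^2*k - 2*a^2 + 21*a*k^2 + 20*a*k - 42*k^2)/(a*(a^2 + 4*a*k + 3*k^2))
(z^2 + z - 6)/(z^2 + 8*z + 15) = (z - 2)/(z + 5)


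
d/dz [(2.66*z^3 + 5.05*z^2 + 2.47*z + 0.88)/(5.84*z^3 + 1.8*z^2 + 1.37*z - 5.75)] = (-24.704*z^4 - 21.5612*z^3 - 58.8301*z^2 - 61.243*z - 15.4081)/(34.1056*z^6 + 21.024*z^5 + 19.2416*z^4 - 62.228*z^3 - 18.8231*z^2 - 15.755*z + 33.0625)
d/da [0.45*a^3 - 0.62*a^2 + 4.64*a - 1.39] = 1.35*a^2 - 1.24*a + 4.64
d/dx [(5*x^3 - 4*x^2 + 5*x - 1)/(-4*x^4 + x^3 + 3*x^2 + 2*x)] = (20*x^6 - 32*x^5 + 79*x^4 - 6*x^3 - 20*x^2 + 6*x + 2)/(x^2*(16*x^6 - 8*x^5 - 23*x^4 - 10*x^3 + 13*x^2 + 12*x + 4))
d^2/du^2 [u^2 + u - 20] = 2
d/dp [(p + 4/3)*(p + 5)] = 2*p + 19/3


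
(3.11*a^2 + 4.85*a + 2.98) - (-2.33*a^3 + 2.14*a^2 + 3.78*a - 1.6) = 2.33*a^3 + 0.97*a^2 + 1.07*a + 4.58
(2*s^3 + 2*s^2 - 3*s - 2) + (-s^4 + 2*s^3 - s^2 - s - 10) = -s^4 + 4*s^3 + s^2 - 4*s - 12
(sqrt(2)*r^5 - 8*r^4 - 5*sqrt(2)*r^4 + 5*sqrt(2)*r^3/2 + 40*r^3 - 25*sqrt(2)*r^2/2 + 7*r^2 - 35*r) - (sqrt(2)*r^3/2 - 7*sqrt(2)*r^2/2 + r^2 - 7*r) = sqrt(2)*r^5 - 8*r^4 - 5*sqrt(2)*r^4 + 2*sqrt(2)*r^3 + 40*r^3 - 9*sqrt(2)*r^2 + 6*r^2 - 28*r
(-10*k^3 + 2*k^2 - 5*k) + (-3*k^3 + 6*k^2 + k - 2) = -13*k^3 + 8*k^2 - 4*k - 2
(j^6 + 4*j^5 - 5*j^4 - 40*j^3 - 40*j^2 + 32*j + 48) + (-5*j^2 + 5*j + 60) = j^6 + 4*j^5 - 5*j^4 - 40*j^3 - 45*j^2 + 37*j + 108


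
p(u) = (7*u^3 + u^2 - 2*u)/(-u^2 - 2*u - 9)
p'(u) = (2*u + 2)*(7*u^3 + u^2 - 2*u)/(-u^2 - 2*u - 9)^2 + (21*u^2 + 2*u - 2)/(-u^2 - 2*u - 9)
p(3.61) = -11.46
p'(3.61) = -5.92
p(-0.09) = -0.02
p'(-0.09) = 0.23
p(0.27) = 0.03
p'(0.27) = -0.02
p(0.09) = 0.02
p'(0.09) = 0.18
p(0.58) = -0.05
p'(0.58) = -0.58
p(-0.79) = 0.16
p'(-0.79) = -1.19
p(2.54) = -5.65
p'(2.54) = -4.80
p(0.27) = 0.03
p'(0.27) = -0.02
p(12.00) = -69.02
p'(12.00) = -7.07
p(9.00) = -47.83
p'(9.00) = -7.04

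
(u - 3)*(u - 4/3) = u^2 - 13*u/3 + 4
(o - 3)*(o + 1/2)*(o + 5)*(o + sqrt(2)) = o^4 + sqrt(2)*o^3 + 5*o^3/2 - 14*o^2 + 5*sqrt(2)*o^2/2 - 14*sqrt(2)*o - 15*o/2 - 15*sqrt(2)/2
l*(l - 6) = l^2 - 6*l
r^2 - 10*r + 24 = (r - 6)*(r - 4)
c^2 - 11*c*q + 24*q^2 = (c - 8*q)*(c - 3*q)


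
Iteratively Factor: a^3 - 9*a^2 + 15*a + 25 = (a - 5)*(a^2 - 4*a - 5) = (a - 5)*(a + 1)*(a - 5)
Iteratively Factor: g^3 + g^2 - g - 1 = (g + 1)*(g^2 - 1) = (g - 1)*(g + 1)*(g + 1)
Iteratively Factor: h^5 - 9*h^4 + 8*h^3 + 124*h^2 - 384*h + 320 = (h + 4)*(h^4 - 13*h^3 + 60*h^2 - 116*h + 80) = (h - 4)*(h + 4)*(h^3 - 9*h^2 + 24*h - 20) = (h - 4)*(h - 2)*(h + 4)*(h^2 - 7*h + 10) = (h - 4)*(h - 2)^2*(h + 4)*(h - 5)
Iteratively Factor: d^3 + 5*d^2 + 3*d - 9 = (d + 3)*(d^2 + 2*d - 3) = (d + 3)^2*(d - 1)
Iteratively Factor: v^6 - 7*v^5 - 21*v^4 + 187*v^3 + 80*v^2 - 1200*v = (v - 4)*(v^5 - 3*v^4 - 33*v^3 + 55*v^2 + 300*v) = (v - 4)*(v + 3)*(v^4 - 6*v^3 - 15*v^2 + 100*v) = (v - 4)*(v + 3)*(v + 4)*(v^3 - 10*v^2 + 25*v) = (v - 5)*(v - 4)*(v + 3)*(v + 4)*(v^2 - 5*v) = v*(v - 5)*(v - 4)*(v + 3)*(v + 4)*(v - 5)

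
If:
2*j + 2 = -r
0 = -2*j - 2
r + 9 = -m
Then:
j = -1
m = -9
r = 0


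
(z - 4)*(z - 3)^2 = z^3 - 10*z^2 + 33*z - 36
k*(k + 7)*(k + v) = k^3 + k^2*v + 7*k^2 + 7*k*v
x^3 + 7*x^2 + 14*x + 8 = (x + 1)*(x + 2)*(x + 4)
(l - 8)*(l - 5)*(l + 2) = l^3 - 11*l^2 + 14*l + 80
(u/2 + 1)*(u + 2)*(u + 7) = u^3/2 + 11*u^2/2 + 16*u + 14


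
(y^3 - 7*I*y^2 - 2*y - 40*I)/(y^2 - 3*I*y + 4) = (y^2 - 3*I*y + 10)/(y + I)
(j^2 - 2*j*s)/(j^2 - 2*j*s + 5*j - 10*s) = j/(j + 5)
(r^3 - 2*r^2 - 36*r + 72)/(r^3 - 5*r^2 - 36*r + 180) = (r - 2)/(r - 5)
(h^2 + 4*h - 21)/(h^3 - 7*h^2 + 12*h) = (h + 7)/(h*(h - 4))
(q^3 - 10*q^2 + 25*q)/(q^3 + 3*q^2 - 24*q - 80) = q*(q - 5)/(q^2 + 8*q + 16)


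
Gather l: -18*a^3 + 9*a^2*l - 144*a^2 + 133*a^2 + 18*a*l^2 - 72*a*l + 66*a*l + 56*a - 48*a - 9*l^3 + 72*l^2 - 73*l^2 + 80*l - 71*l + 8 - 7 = -18*a^3 - 11*a^2 + 8*a - 9*l^3 + l^2*(18*a - 1) + l*(9*a^2 - 6*a + 9) + 1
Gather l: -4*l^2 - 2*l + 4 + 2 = -4*l^2 - 2*l + 6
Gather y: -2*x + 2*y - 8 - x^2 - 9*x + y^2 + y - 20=-x^2 - 11*x + y^2 + 3*y - 28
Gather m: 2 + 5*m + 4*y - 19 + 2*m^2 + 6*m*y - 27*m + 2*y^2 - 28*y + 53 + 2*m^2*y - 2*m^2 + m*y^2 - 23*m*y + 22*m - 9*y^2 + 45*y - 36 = 2*m^2*y + m*(y^2 - 17*y) - 7*y^2 + 21*y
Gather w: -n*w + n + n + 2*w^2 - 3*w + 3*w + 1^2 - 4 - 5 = -n*w + 2*n + 2*w^2 - 8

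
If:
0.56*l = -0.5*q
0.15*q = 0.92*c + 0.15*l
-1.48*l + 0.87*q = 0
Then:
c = 0.00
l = 0.00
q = 0.00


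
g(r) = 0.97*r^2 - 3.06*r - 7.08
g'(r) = 1.94*r - 3.06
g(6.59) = 14.88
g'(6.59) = 9.72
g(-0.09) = -6.80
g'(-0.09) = -3.23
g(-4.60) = 27.52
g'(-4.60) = -11.98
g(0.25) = -7.78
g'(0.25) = -2.58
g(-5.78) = 43.01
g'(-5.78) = -14.27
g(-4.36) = 24.70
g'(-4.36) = -11.52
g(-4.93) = 31.58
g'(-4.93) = -12.62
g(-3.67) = 17.22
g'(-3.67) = -10.18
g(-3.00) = 10.83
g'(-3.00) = -8.88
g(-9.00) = 99.03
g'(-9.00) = -20.52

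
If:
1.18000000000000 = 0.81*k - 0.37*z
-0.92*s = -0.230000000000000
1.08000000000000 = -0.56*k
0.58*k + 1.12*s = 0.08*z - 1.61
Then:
No Solution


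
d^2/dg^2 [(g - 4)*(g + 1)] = 2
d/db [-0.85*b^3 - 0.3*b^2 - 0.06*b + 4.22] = -2.55*b^2 - 0.6*b - 0.06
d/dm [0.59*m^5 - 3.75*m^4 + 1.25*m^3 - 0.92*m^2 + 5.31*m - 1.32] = 2.95*m^4 - 15.0*m^3 + 3.75*m^2 - 1.84*m + 5.31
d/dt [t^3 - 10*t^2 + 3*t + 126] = 3*t^2 - 20*t + 3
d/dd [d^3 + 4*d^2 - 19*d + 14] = 3*d^2 + 8*d - 19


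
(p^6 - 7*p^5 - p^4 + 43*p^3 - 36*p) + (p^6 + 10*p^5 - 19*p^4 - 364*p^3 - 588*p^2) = 2*p^6 + 3*p^5 - 20*p^4 - 321*p^3 - 588*p^2 - 36*p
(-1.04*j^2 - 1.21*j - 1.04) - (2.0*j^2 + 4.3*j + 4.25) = -3.04*j^2 - 5.51*j - 5.29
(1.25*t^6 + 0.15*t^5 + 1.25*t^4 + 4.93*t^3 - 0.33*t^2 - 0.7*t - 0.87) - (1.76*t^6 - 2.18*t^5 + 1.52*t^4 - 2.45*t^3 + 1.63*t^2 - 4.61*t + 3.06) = -0.51*t^6 + 2.33*t^5 - 0.27*t^4 + 7.38*t^3 - 1.96*t^2 + 3.91*t - 3.93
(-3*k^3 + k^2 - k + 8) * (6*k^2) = -18*k^5 + 6*k^4 - 6*k^3 + 48*k^2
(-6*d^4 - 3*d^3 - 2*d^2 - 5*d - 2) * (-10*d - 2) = 60*d^5 + 42*d^4 + 26*d^3 + 54*d^2 + 30*d + 4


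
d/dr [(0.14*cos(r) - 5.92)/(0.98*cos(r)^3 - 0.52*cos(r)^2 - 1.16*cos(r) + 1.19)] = (0.2744*cos(r)^3 - 17.4776*cos(r)^2 + 6.1568*cos(r) + 6.7006)*sin(r)/(0.9604*cos(r)^6 - 1.0192*cos(r)^5 - 2.0032*cos(r)^4 + 3.5388*cos(r)^3 + 0.108*cos(r)^2 - 2.7608*cos(r) + 1.4161)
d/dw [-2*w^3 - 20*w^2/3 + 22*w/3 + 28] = -6*w^2 - 40*w/3 + 22/3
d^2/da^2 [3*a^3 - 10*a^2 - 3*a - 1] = 18*a - 20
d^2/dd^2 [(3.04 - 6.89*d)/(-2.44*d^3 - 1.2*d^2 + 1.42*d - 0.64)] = (246.121824*d^5 - 96.143808*d^4 - 74.829776*d^3 - 92.180736*d^2 + 27.815424*d + 4.932992)/(14.526784*d^9 + 21.43296*d^8 - 14.821536*d^7 - 11.787648*d^6 + 19.869168*d^5 - 3.280992*d^4 - 6.408376*d^3 + 5.346048*d^2 - 1.744896*d + 0.262144)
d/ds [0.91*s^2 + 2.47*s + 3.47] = 1.82*s + 2.47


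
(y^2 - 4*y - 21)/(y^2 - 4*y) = (y^2 - 4*y - 21)/(y*(y - 4))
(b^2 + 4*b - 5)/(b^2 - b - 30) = (b - 1)/(b - 6)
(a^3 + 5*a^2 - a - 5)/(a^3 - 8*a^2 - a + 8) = (a + 5)/(a - 8)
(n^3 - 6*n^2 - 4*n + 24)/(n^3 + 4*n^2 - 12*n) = (n^2 - 4*n - 12)/(n*(n + 6))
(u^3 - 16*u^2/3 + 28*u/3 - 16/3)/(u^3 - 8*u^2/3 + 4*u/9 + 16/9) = 3*(u - 2)/(3*u + 2)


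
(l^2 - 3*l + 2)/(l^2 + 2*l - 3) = (l - 2)/(l + 3)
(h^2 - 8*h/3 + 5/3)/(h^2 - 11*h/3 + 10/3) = (h - 1)/(h - 2)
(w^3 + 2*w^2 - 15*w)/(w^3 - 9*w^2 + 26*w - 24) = w*(w + 5)/(w^2 - 6*w + 8)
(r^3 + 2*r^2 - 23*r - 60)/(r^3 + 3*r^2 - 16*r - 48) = (r - 5)/(r - 4)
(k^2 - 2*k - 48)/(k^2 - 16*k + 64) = (k + 6)/(k - 8)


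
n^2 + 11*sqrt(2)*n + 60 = (n + 5*sqrt(2))*(n + 6*sqrt(2))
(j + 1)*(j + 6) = j^2 + 7*j + 6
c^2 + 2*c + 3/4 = (c + 1/2)*(c + 3/2)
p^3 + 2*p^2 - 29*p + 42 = (p - 3)*(p - 2)*(p + 7)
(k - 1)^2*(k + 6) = k^3 + 4*k^2 - 11*k + 6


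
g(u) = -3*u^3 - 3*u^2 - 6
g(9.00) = -2436.00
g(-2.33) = 15.66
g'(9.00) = -783.00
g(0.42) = -6.75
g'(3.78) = -151.28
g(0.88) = -10.37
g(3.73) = -203.42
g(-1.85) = 2.73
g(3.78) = -210.90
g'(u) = -9*u^2 - 6*u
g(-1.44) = -3.26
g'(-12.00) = -1224.00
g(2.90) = -104.40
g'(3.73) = -147.60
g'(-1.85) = -19.70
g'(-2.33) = -34.88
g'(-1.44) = -10.02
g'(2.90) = -93.09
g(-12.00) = 4746.00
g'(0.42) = -4.11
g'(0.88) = -12.25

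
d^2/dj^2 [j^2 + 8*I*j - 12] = 2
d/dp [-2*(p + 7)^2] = -4*p - 28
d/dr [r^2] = 2*r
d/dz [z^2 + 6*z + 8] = 2*z + 6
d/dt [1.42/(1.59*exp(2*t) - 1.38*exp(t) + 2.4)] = (1.9596 - 4.5156*exp(t))*exp(t)/(1.59*exp(2*t) - 1.38*exp(t) + 2.4)^2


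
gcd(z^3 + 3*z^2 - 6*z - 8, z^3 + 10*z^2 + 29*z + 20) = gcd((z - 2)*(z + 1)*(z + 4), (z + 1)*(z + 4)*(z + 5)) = z^2 + 5*z + 4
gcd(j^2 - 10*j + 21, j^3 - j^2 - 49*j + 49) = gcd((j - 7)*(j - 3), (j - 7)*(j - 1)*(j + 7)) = j - 7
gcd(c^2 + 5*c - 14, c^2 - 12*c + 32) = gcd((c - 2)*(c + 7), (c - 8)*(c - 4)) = 1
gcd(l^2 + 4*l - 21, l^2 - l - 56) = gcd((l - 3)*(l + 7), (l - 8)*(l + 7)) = l + 7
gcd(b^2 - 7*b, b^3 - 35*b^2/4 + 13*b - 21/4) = b - 7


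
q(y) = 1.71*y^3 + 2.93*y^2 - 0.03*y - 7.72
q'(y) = 5.13*y^2 + 5.86*y - 0.03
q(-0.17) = -7.64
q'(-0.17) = -0.88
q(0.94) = -3.74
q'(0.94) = 10.01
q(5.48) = 361.51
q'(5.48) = 186.14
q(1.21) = -0.44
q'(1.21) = 14.57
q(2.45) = 34.94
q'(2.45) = 45.12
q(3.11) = 71.96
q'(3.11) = 67.81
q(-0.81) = -6.68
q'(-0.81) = -1.41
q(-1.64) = -7.33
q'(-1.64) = 4.16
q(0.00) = -7.72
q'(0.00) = -0.03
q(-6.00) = -271.42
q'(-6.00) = 149.49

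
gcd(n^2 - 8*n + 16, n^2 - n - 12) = n - 4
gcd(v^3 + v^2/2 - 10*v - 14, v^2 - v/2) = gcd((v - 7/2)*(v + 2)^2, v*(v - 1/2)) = 1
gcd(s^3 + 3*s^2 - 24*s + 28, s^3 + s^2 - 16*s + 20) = s^2 - 4*s + 4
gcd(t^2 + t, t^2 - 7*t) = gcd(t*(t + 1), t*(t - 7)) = t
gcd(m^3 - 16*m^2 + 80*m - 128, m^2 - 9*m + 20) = m - 4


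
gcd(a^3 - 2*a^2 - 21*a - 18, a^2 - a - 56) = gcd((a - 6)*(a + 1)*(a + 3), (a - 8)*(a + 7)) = 1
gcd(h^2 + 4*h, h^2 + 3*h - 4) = h + 4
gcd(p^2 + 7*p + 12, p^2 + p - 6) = p + 3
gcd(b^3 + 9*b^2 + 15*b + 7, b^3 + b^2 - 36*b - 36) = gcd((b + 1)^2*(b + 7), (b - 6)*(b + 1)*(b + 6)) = b + 1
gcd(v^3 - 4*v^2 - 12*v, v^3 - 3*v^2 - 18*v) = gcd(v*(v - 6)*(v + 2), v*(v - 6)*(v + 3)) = v^2 - 6*v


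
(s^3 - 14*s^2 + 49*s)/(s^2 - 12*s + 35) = s*(s - 7)/(s - 5)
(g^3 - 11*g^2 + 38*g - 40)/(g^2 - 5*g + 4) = (g^2 - 7*g + 10)/(g - 1)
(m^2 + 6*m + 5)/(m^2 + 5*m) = (m + 1)/m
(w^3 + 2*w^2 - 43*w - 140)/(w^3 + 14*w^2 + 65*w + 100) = (w - 7)/(w + 5)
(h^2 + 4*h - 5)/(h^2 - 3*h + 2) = (h + 5)/(h - 2)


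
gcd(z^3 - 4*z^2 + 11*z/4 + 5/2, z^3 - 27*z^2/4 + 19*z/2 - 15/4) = 1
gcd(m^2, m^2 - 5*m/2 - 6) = 1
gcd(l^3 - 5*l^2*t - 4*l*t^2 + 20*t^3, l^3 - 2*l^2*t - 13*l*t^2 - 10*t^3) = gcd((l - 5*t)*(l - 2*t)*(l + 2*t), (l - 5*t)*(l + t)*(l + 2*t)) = -l^2 + 3*l*t + 10*t^2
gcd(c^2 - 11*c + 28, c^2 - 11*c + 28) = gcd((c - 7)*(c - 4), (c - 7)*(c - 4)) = c^2 - 11*c + 28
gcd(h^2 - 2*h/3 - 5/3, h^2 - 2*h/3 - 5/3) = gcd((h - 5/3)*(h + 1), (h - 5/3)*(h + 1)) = h^2 - 2*h/3 - 5/3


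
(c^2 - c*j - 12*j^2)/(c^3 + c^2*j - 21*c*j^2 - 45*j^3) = (c - 4*j)/(c^2 - 2*c*j - 15*j^2)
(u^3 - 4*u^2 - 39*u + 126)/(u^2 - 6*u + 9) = (u^2 - u - 42)/(u - 3)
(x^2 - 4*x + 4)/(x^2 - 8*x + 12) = (x - 2)/(x - 6)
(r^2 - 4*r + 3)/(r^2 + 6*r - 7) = (r - 3)/(r + 7)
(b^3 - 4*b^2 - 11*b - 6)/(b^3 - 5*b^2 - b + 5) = (b^2 - 5*b - 6)/(b^2 - 6*b + 5)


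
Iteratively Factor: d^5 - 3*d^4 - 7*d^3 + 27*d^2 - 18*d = (d - 2)*(d^4 - d^3 - 9*d^2 + 9*d) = (d - 2)*(d + 3)*(d^3 - 4*d^2 + 3*d) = (d - 2)*(d - 1)*(d + 3)*(d^2 - 3*d) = (d - 3)*(d - 2)*(d - 1)*(d + 3)*(d)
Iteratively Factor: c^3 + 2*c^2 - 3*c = (c)*(c^2 + 2*c - 3) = c*(c + 3)*(c - 1)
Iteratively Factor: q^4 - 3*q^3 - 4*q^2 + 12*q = (q - 2)*(q^3 - q^2 - 6*q) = q*(q - 2)*(q^2 - q - 6) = q*(q - 3)*(q - 2)*(q + 2)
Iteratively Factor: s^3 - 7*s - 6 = (s + 2)*(s^2 - 2*s - 3) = (s - 3)*(s + 2)*(s + 1)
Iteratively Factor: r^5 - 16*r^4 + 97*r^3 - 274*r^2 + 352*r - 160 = (r - 5)*(r^4 - 11*r^3 + 42*r^2 - 64*r + 32) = (r - 5)*(r - 2)*(r^3 - 9*r^2 + 24*r - 16) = (r - 5)*(r - 2)*(r - 1)*(r^2 - 8*r + 16) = (r - 5)*(r - 4)*(r - 2)*(r - 1)*(r - 4)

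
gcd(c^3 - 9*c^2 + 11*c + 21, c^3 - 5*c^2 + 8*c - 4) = 1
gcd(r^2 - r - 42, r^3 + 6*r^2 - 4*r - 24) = r + 6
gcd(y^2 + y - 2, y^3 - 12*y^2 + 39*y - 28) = y - 1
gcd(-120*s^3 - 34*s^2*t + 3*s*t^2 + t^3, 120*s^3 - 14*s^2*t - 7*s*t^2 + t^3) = 24*s^2 + 2*s*t - t^2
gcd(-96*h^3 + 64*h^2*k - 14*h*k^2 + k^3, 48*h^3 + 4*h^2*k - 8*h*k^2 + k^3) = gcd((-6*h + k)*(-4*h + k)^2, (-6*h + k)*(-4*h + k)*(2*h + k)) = 24*h^2 - 10*h*k + k^2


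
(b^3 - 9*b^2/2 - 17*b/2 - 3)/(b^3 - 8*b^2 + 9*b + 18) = (b + 1/2)/(b - 3)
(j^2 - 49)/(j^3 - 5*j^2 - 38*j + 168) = (j + 7)/(j^2 + 2*j - 24)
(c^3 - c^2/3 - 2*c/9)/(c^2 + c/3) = c - 2/3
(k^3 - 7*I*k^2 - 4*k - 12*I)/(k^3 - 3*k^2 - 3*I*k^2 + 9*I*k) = (k^3 - 7*I*k^2 - 4*k - 12*I)/(k*(k^2 - 3*k - 3*I*k + 9*I))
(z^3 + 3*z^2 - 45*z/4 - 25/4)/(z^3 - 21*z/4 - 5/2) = (z + 5)/(z + 2)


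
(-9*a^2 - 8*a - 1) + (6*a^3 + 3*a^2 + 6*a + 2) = 6*a^3 - 6*a^2 - 2*a + 1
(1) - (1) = 0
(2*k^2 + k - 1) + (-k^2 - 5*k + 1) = k^2 - 4*k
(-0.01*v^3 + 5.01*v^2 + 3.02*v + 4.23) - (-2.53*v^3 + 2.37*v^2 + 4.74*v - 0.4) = 2.52*v^3 + 2.64*v^2 - 1.72*v + 4.63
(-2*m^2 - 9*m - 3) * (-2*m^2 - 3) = 4*m^4 + 18*m^3 + 12*m^2 + 27*m + 9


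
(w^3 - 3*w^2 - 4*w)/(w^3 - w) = (w - 4)/(w - 1)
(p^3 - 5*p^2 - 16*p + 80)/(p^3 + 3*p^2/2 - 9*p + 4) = 2*(p^2 - 9*p + 20)/(2*p^2 - 5*p + 2)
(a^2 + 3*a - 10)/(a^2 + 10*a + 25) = (a - 2)/(a + 5)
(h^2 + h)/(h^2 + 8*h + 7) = h/(h + 7)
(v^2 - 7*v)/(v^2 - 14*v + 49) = v/(v - 7)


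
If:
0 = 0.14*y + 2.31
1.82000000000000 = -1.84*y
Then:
No Solution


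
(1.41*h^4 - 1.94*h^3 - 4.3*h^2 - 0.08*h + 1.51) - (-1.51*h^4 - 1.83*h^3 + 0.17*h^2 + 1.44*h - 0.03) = 2.92*h^4 - 0.11*h^3 - 4.47*h^2 - 1.52*h + 1.54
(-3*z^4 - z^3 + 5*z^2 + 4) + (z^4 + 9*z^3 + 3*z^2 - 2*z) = -2*z^4 + 8*z^3 + 8*z^2 - 2*z + 4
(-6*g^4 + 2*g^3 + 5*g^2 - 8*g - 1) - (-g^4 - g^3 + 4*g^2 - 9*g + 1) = -5*g^4 + 3*g^3 + g^2 + g - 2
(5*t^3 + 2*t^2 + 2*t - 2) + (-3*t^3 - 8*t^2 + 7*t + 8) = 2*t^3 - 6*t^2 + 9*t + 6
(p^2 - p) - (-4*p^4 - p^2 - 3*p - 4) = 4*p^4 + 2*p^2 + 2*p + 4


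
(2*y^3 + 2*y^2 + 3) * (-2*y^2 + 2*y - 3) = -4*y^5 - 2*y^3 - 12*y^2 + 6*y - 9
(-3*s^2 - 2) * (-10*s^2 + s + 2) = 30*s^4 - 3*s^3 + 14*s^2 - 2*s - 4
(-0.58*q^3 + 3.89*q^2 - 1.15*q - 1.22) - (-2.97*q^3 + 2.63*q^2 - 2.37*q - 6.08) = 2.39*q^3 + 1.26*q^2 + 1.22*q + 4.86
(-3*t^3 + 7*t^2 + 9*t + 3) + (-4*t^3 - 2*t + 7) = -7*t^3 + 7*t^2 + 7*t + 10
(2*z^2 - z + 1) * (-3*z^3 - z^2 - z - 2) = -6*z^5 + z^4 - 4*z^3 - 4*z^2 + z - 2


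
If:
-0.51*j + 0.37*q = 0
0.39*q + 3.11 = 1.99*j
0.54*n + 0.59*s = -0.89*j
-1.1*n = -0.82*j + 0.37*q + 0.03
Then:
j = 2.14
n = 0.58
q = 2.95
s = -3.76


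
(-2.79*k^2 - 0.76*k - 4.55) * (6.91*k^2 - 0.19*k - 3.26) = -19.2789*k^4 - 4.7215*k^3 - 22.2007*k^2 + 3.3421*k + 14.833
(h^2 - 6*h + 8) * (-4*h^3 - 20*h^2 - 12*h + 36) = -4*h^5 + 4*h^4 + 76*h^3 - 52*h^2 - 312*h + 288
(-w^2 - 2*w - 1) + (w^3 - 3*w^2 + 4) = w^3 - 4*w^2 - 2*w + 3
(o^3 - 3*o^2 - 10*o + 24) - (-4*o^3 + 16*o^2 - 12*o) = 5*o^3 - 19*o^2 + 2*o + 24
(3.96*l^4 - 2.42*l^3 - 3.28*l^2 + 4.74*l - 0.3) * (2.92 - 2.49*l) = -9.8604*l^5 + 17.589*l^4 + 1.1008*l^3 - 21.3802*l^2 + 14.5878*l - 0.876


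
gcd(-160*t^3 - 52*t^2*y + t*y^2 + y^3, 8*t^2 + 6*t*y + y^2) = 4*t + y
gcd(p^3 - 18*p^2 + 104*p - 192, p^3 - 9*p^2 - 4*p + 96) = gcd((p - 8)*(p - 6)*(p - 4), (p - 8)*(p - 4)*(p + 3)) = p^2 - 12*p + 32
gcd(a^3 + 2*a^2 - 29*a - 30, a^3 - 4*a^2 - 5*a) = a^2 - 4*a - 5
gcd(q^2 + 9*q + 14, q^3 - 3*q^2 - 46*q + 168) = q + 7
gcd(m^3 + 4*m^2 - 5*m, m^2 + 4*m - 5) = m^2 + 4*m - 5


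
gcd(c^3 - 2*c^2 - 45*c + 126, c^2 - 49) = c + 7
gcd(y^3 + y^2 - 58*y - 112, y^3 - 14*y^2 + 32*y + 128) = y^2 - 6*y - 16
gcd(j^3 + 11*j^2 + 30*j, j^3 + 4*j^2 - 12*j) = j^2 + 6*j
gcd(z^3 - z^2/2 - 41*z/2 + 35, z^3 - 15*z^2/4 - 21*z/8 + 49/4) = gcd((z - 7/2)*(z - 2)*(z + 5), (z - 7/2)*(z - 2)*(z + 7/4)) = z^2 - 11*z/2 + 7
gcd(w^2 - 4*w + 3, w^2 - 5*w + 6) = w - 3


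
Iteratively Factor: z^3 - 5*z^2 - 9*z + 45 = (z + 3)*(z^2 - 8*z + 15) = (z - 3)*(z + 3)*(z - 5)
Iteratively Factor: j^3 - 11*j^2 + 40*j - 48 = (j - 4)*(j^2 - 7*j + 12) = (j - 4)^2*(j - 3)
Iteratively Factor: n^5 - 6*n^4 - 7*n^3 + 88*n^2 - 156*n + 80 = (n - 5)*(n^4 - n^3 - 12*n^2 + 28*n - 16) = (n - 5)*(n - 2)*(n^3 + n^2 - 10*n + 8) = (n - 5)*(n - 2)*(n - 1)*(n^2 + 2*n - 8) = (n - 5)*(n - 2)^2*(n - 1)*(n + 4)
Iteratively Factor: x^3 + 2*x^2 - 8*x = (x)*(x^2 + 2*x - 8) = x*(x + 4)*(x - 2)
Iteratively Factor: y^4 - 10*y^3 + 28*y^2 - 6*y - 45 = (y - 3)*(y^3 - 7*y^2 + 7*y + 15) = (y - 3)^2*(y^2 - 4*y - 5) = (y - 3)^2*(y + 1)*(y - 5)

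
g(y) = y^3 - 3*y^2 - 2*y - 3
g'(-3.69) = 60.99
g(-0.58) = -3.04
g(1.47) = -9.25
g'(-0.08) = -1.50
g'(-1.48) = 13.45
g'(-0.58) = 2.49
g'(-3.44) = 54.14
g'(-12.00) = 502.00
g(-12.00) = -2139.00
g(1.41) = -8.98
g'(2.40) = 0.88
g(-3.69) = -86.71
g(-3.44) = -72.33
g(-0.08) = -2.86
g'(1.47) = -4.34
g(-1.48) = -9.85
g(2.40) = -11.26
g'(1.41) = -4.50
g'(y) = 3*y^2 - 6*y - 2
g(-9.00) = -957.00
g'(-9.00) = 295.00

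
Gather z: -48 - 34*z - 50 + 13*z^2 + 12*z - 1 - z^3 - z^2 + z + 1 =-z^3 + 12*z^2 - 21*z - 98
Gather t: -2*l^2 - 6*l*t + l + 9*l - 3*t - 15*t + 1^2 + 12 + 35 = -2*l^2 + 10*l + t*(-6*l - 18) + 48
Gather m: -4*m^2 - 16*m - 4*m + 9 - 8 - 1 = -4*m^2 - 20*m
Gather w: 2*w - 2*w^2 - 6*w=-2*w^2 - 4*w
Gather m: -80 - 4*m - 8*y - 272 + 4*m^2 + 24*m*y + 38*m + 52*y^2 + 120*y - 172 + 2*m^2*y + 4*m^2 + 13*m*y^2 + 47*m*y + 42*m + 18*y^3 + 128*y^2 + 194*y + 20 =m^2*(2*y + 8) + m*(13*y^2 + 71*y + 76) + 18*y^3 + 180*y^2 + 306*y - 504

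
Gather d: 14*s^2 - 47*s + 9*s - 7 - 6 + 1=14*s^2 - 38*s - 12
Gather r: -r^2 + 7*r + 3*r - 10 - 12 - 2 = -r^2 + 10*r - 24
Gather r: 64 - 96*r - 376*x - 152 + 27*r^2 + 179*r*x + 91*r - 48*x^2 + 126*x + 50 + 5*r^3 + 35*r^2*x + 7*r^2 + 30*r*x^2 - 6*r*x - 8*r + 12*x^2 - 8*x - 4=5*r^3 + r^2*(35*x + 34) + r*(30*x^2 + 173*x - 13) - 36*x^2 - 258*x - 42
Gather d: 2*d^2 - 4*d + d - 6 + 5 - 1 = 2*d^2 - 3*d - 2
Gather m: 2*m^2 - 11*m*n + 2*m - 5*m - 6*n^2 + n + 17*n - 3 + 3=2*m^2 + m*(-11*n - 3) - 6*n^2 + 18*n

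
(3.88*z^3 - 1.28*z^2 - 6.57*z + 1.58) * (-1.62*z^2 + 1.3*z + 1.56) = -6.2856*z^5 + 7.1176*z^4 + 15.0322*z^3 - 13.0974*z^2 - 8.1952*z + 2.4648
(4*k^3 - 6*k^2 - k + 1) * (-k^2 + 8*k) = -4*k^5 + 38*k^4 - 47*k^3 - 9*k^2 + 8*k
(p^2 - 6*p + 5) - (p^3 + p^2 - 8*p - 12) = -p^3 + 2*p + 17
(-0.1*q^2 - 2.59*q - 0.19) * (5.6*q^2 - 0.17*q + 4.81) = -0.56*q^4 - 14.487*q^3 - 1.1047*q^2 - 12.4256*q - 0.9139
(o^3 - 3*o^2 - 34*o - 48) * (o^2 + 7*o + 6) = o^5 + 4*o^4 - 49*o^3 - 304*o^2 - 540*o - 288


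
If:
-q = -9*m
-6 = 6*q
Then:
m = -1/9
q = -1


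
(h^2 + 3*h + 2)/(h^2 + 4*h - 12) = (h^2 + 3*h + 2)/(h^2 + 4*h - 12)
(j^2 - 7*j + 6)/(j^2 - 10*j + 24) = (j - 1)/(j - 4)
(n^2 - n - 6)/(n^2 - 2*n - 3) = (n + 2)/(n + 1)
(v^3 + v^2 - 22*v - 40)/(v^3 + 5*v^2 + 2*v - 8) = (v - 5)/(v - 1)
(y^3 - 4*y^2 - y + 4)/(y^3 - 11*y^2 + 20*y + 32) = (y - 1)/(y - 8)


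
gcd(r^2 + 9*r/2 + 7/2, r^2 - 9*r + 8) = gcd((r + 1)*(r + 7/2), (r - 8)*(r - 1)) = 1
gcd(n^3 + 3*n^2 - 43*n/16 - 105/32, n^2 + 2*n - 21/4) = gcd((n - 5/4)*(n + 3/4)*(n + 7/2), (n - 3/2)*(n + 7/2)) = n + 7/2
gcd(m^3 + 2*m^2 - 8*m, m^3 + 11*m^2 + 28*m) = m^2 + 4*m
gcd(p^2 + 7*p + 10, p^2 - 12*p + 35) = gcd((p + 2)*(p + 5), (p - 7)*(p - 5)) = 1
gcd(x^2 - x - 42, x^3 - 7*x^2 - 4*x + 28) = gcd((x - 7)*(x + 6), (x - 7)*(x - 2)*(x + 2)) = x - 7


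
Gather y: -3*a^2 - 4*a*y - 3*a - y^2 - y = -3*a^2 - 3*a - y^2 + y*(-4*a - 1)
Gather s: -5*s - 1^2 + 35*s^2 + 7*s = 35*s^2 + 2*s - 1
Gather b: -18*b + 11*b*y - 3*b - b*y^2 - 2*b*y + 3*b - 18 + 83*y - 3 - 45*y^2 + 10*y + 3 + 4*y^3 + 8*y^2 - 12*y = b*(-y^2 + 9*y - 18) + 4*y^3 - 37*y^2 + 81*y - 18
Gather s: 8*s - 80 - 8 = 8*s - 88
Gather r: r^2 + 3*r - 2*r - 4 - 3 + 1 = r^2 + r - 6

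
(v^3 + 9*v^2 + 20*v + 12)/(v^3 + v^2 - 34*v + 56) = (v^3 + 9*v^2 + 20*v + 12)/(v^3 + v^2 - 34*v + 56)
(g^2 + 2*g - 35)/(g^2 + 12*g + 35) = (g - 5)/(g + 5)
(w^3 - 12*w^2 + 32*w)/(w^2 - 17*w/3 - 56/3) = 3*w*(w - 4)/(3*w + 7)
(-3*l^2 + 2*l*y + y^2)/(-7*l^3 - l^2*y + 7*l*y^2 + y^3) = (3*l + y)/(7*l^2 + 8*l*y + y^2)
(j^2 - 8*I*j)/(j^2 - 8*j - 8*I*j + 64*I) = j/(j - 8)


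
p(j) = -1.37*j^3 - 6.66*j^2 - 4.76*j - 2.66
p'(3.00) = -81.71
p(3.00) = -113.87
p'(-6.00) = -72.80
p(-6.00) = 82.06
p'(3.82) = -115.62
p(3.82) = -194.40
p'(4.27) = -136.57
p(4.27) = -251.08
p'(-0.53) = 1.15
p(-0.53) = -1.80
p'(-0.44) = 0.31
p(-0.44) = -1.74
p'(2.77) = -73.19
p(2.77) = -96.06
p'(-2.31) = 4.08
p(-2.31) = -10.32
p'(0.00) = -4.76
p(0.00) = -2.66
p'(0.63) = -14.78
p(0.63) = -8.64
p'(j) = -4.11*j^2 - 13.32*j - 4.76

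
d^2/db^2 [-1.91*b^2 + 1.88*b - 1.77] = -3.82000000000000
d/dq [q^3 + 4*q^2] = q*(3*q + 8)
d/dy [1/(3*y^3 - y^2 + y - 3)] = (-9*y^2 + 2*y - 1)/(3*y^3 - y^2 + y - 3)^2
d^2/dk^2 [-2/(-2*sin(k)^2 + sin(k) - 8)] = 2*(-16*sin(k)^4 + 6*sin(k)^3 + 87*sin(k)^2 - 20*sin(k) - 30)/(-sin(k) - cos(2*k) + 9)^3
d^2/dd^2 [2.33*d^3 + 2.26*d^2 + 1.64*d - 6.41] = 13.98*d + 4.52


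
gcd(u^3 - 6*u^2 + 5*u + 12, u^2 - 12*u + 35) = 1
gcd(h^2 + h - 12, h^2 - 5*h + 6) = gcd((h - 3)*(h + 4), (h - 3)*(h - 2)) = h - 3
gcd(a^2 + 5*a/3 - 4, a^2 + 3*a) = a + 3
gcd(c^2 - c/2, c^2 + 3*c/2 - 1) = c - 1/2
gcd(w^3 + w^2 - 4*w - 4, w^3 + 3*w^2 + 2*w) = w^2 + 3*w + 2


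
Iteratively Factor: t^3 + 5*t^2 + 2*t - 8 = (t + 4)*(t^2 + t - 2) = (t + 2)*(t + 4)*(t - 1)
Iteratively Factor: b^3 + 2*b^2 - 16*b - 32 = (b + 4)*(b^2 - 2*b - 8) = (b - 4)*(b + 4)*(b + 2)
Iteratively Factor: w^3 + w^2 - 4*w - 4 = (w + 1)*(w^2 - 4) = (w + 1)*(w + 2)*(w - 2)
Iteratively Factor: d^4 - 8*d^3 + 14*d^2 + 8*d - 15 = (d + 1)*(d^3 - 9*d^2 + 23*d - 15) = (d - 1)*(d + 1)*(d^2 - 8*d + 15) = (d - 5)*(d - 1)*(d + 1)*(d - 3)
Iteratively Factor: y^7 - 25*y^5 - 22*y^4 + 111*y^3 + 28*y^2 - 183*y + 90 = (y - 5)*(y^6 + 5*y^5 - 22*y^3 + y^2 + 33*y - 18) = (y - 5)*(y - 1)*(y^5 + 6*y^4 + 6*y^3 - 16*y^2 - 15*y + 18) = (y - 5)*(y - 1)*(y + 3)*(y^4 + 3*y^3 - 3*y^2 - 7*y + 6) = (y - 5)*(y - 1)*(y + 3)^2*(y^3 - 3*y + 2) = (y - 5)*(y - 1)^2*(y + 3)^2*(y^2 + y - 2) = (y - 5)*(y - 1)^3*(y + 3)^2*(y + 2)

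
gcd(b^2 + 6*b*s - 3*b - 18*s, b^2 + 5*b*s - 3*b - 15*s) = b - 3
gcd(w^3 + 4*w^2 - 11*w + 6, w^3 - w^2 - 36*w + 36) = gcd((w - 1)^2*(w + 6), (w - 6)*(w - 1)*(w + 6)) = w^2 + 5*w - 6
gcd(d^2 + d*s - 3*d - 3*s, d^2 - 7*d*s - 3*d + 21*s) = d - 3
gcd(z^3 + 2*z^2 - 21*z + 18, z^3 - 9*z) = z - 3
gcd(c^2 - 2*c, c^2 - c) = c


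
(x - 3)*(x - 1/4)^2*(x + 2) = x^4 - 3*x^3/2 - 87*x^2/16 + 47*x/16 - 3/8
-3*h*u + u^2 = u*(-3*h + u)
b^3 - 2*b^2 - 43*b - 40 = (b - 8)*(b + 1)*(b + 5)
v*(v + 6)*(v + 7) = v^3 + 13*v^2 + 42*v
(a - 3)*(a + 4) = a^2 + a - 12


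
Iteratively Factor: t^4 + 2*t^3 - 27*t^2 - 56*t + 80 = (t - 5)*(t^3 + 7*t^2 + 8*t - 16) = (t - 5)*(t - 1)*(t^2 + 8*t + 16) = (t - 5)*(t - 1)*(t + 4)*(t + 4)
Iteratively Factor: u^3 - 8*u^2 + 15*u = (u - 5)*(u^2 - 3*u) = u*(u - 5)*(u - 3)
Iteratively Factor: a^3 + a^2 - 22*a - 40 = (a + 2)*(a^2 - a - 20) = (a - 5)*(a + 2)*(a + 4)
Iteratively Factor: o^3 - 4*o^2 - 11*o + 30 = (o - 2)*(o^2 - 2*o - 15) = (o - 2)*(o + 3)*(o - 5)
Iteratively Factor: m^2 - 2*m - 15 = (m + 3)*(m - 5)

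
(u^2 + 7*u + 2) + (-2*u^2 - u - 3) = -u^2 + 6*u - 1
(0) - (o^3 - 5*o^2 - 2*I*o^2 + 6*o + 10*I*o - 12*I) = -o^3 + 5*o^2 + 2*I*o^2 - 6*o - 10*I*o + 12*I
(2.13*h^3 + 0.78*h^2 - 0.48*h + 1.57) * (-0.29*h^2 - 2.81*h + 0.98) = -0.6177*h^5 - 6.2115*h^4 + 0.0347999999999993*h^3 + 1.6579*h^2 - 4.8821*h + 1.5386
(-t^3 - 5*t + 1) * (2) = -2*t^3 - 10*t + 2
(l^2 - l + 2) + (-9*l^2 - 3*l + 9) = -8*l^2 - 4*l + 11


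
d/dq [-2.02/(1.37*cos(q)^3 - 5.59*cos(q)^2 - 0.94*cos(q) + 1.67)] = (-8.3022*cos(q)^2 + 22.5836*cos(q) + 1.8988)*sin(q)/(1.37*cos(q)^3 - 5.59*cos(q)^2 - 0.94*cos(q) + 1.67)^2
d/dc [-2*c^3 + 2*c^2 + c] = -6*c^2 + 4*c + 1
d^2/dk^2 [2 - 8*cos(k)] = 8*cos(k)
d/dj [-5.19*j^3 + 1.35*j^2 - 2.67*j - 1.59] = -15.57*j^2 + 2.7*j - 2.67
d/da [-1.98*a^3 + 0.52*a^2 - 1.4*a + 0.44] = -5.94*a^2 + 1.04*a - 1.4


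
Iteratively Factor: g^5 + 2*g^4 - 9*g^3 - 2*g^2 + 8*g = (g)*(g^4 + 2*g^3 - 9*g^2 - 2*g + 8) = g*(g - 1)*(g^3 + 3*g^2 - 6*g - 8) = g*(g - 1)*(g + 4)*(g^2 - g - 2) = g*(g - 2)*(g - 1)*(g + 4)*(g + 1)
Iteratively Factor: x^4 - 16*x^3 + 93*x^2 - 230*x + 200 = (x - 4)*(x^3 - 12*x^2 + 45*x - 50) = (x - 5)*(x - 4)*(x^2 - 7*x + 10) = (x - 5)^2*(x - 4)*(x - 2)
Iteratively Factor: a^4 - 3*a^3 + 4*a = (a + 1)*(a^3 - 4*a^2 + 4*a) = a*(a + 1)*(a^2 - 4*a + 4) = a*(a - 2)*(a + 1)*(a - 2)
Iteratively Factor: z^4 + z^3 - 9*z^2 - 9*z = (z)*(z^3 + z^2 - 9*z - 9) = z*(z + 3)*(z^2 - 2*z - 3) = z*(z - 3)*(z + 3)*(z + 1)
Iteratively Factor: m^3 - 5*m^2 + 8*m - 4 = (m - 2)*(m^2 - 3*m + 2) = (m - 2)*(m - 1)*(m - 2)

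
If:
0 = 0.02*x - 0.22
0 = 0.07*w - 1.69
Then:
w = 24.14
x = 11.00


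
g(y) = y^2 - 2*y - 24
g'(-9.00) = -20.00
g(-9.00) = 75.00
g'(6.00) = 10.00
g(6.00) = 0.00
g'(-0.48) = -2.96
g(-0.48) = -22.81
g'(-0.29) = -2.58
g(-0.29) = -23.34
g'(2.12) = 2.24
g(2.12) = -23.75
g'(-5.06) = -12.12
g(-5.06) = 11.72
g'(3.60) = 5.20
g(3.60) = -18.24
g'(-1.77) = -5.54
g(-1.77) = -17.33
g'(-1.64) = -5.28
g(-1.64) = -18.03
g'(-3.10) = -8.20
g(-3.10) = -8.19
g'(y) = 2*y - 2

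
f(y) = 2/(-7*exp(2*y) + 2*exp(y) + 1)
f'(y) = 2*(14*exp(2*y) - 2*exp(y))/(-7*exp(2*y) + 2*exp(y) + 1)^2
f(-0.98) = 2.62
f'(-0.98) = 4.18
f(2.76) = -0.00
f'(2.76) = 0.00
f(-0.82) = 3.82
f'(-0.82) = 13.42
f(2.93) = -0.00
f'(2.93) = 0.00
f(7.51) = -0.00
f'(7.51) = 0.00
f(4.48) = -0.00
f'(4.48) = 0.00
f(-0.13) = -0.76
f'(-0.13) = 2.59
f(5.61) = -0.00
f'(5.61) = 0.00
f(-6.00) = 1.99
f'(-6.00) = -0.00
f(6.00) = 0.00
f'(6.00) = 0.00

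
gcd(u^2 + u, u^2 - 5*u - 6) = u + 1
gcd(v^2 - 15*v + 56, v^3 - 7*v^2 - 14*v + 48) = v - 8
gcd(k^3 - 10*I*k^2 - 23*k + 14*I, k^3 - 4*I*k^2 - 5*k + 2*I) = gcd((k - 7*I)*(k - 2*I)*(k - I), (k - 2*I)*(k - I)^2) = k^2 - 3*I*k - 2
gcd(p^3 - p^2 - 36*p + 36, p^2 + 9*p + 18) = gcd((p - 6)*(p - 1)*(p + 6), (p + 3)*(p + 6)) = p + 6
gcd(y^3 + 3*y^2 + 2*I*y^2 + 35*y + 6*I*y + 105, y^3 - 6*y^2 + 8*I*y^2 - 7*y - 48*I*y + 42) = y + 7*I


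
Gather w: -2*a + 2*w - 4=-2*a + 2*w - 4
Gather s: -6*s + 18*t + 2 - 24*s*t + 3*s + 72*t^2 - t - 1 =s*(-24*t - 3) + 72*t^2 + 17*t + 1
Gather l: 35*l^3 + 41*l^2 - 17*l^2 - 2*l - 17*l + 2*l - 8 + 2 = 35*l^3 + 24*l^2 - 17*l - 6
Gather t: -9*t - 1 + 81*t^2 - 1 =81*t^2 - 9*t - 2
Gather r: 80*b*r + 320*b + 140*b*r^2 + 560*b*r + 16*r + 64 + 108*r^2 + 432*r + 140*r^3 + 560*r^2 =320*b + 140*r^3 + r^2*(140*b + 668) + r*(640*b + 448) + 64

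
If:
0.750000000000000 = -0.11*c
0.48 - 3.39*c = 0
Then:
No Solution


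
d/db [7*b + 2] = 7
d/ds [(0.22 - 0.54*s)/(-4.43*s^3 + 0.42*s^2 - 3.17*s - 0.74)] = (-4.7844*s^3 + 3.1506*s^2 - 0.1848*s + 1.097)/(19.6249*s^6 - 3.7212*s^5 + 28.2626*s^4 + 3.8936*s^3 + 9.4273*s^2 + 4.6916*s + 0.5476)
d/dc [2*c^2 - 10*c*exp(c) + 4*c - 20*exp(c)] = -10*c*exp(c) + 4*c - 30*exp(c) + 4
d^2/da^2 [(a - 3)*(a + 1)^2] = 6*a - 2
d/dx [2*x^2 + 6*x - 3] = 4*x + 6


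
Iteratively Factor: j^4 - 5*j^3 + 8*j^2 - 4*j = (j)*(j^3 - 5*j^2 + 8*j - 4) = j*(j - 2)*(j^2 - 3*j + 2) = j*(j - 2)*(j - 1)*(j - 2)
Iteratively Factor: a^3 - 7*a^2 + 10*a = (a - 2)*(a^2 - 5*a) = (a - 5)*(a - 2)*(a)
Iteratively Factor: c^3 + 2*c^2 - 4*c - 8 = (c + 2)*(c^2 - 4) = (c - 2)*(c + 2)*(c + 2)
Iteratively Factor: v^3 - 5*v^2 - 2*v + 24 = (v - 3)*(v^2 - 2*v - 8) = (v - 3)*(v + 2)*(v - 4)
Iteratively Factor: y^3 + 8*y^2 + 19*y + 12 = (y + 4)*(y^2 + 4*y + 3) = (y + 3)*(y + 4)*(y + 1)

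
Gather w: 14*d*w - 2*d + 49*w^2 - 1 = 14*d*w - 2*d + 49*w^2 - 1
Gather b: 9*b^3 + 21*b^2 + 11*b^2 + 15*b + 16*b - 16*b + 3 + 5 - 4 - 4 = 9*b^3 + 32*b^2 + 15*b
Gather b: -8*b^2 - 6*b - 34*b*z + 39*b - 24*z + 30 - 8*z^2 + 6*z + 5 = -8*b^2 + b*(33 - 34*z) - 8*z^2 - 18*z + 35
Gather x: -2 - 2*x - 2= -2*x - 4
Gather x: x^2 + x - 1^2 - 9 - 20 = x^2 + x - 30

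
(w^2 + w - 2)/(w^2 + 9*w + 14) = (w - 1)/(w + 7)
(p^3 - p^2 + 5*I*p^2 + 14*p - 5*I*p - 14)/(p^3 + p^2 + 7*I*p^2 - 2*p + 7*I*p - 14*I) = (p - 2*I)/(p + 2)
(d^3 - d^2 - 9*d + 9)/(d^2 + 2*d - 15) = (d^2 + 2*d - 3)/(d + 5)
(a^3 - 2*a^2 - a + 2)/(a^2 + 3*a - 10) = (a^2 - 1)/(a + 5)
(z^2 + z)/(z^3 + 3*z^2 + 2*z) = 1/(z + 2)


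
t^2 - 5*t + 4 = (t - 4)*(t - 1)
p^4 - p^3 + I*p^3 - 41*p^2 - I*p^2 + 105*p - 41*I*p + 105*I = (p - 5)*(p - 3)*(p + 7)*(p + I)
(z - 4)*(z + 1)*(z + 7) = z^3 + 4*z^2 - 25*z - 28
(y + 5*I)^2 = y^2 + 10*I*y - 25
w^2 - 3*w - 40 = (w - 8)*(w + 5)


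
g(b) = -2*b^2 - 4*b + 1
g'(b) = -4*b - 4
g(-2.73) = -2.99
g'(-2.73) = 6.92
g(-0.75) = 2.88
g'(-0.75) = -1.00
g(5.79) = -89.21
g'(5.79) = -27.16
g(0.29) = -0.33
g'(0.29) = -5.16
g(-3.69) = -11.47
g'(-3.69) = 10.76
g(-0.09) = 1.34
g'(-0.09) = -3.64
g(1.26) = -7.22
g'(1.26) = -9.04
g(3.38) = -35.37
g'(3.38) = -17.52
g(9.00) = -197.00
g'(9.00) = -40.00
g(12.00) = -335.00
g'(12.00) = -52.00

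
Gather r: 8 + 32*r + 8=32*r + 16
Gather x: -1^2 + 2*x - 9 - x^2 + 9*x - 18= -x^2 + 11*x - 28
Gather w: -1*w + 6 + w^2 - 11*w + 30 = w^2 - 12*w + 36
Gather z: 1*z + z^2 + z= z^2 + 2*z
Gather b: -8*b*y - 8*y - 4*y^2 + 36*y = -8*b*y - 4*y^2 + 28*y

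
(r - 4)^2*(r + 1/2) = r^3 - 15*r^2/2 + 12*r + 8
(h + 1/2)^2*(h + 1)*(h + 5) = h^4 + 7*h^3 + 45*h^2/4 + 13*h/2 + 5/4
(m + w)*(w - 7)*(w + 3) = m*w^2 - 4*m*w - 21*m + w^3 - 4*w^2 - 21*w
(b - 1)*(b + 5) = b^2 + 4*b - 5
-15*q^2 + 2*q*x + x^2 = (-3*q + x)*(5*q + x)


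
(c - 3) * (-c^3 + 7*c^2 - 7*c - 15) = -c^4 + 10*c^3 - 28*c^2 + 6*c + 45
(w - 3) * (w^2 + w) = w^3 - 2*w^2 - 3*w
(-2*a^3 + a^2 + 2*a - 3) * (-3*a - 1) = 6*a^4 - a^3 - 7*a^2 + 7*a + 3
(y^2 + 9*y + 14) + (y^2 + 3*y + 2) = 2*y^2 + 12*y + 16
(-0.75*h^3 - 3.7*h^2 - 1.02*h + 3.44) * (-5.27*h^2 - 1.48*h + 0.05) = 3.9525*h^5 + 20.609*h^4 + 10.8139*h^3 - 16.8042*h^2 - 5.1422*h + 0.172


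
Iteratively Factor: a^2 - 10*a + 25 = (a - 5)*(a - 5)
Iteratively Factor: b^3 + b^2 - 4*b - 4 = (b - 2)*(b^2 + 3*b + 2) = (b - 2)*(b + 2)*(b + 1)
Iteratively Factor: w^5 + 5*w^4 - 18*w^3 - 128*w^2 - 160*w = (w + 2)*(w^4 + 3*w^3 - 24*w^2 - 80*w) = (w + 2)*(w + 4)*(w^3 - w^2 - 20*w) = (w + 2)*(w + 4)^2*(w^2 - 5*w) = (w - 5)*(w + 2)*(w + 4)^2*(w)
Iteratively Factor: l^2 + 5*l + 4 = (l + 1)*(l + 4)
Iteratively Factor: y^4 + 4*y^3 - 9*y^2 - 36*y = (y + 3)*(y^3 + y^2 - 12*y) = (y - 3)*(y + 3)*(y^2 + 4*y) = y*(y - 3)*(y + 3)*(y + 4)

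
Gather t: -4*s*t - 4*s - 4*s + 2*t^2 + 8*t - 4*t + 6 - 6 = -8*s + 2*t^2 + t*(4 - 4*s)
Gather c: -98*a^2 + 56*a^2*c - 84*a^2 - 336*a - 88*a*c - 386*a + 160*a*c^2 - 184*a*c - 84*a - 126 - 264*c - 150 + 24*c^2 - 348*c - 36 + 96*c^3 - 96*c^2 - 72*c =-182*a^2 - 806*a + 96*c^3 + c^2*(160*a - 72) + c*(56*a^2 - 272*a - 684) - 312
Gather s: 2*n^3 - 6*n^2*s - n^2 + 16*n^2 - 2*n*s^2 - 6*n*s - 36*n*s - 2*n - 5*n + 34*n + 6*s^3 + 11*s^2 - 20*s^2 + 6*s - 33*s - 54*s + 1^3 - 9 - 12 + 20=2*n^3 + 15*n^2 + 27*n + 6*s^3 + s^2*(-2*n - 9) + s*(-6*n^2 - 42*n - 81)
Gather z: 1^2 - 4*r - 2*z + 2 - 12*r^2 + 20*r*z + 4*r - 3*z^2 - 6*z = -12*r^2 - 3*z^2 + z*(20*r - 8) + 3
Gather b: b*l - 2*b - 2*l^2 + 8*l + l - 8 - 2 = b*(l - 2) - 2*l^2 + 9*l - 10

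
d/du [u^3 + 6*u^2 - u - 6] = 3*u^2 + 12*u - 1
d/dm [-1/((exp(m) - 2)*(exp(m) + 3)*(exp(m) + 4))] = ((exp(m) - 2)*(exp(m) + 3) + (exp(m) - 2)*(exp(m) + 4) + (exp(m) + 3)*(exp(m) + 4))*exp(m)/((exp(m) - 2)^2*(exp(m) + 3)^2*(exp(m) + 4)^2)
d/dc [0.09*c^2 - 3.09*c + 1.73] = 0.18*c - 3.09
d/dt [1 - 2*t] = -2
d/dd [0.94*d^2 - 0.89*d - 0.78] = 1.88*d - 0.89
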